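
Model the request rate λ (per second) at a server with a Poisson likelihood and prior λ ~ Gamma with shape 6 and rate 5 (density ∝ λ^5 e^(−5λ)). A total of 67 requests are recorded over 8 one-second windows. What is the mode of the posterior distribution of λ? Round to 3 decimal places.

λ̂_MAP = 5.538

Σxᵢ = 67, n = 8.
Posterior ∝ λ^5e^(−5λ) · λ^67e^(−8λ) = λ^72e^(−13λ), i.e. Gamma(shape=73, rate=13).
The mode of a Gamma(a, b) with a ≥ 1 (shape–rate) is (a−1)/b = 72/13 ≈ 5.538.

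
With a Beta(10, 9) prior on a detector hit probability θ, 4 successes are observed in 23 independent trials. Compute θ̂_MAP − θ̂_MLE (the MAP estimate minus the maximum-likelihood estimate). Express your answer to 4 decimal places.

MAP − MLE = 0.1511

Posterior is Beta(14, 28); MAP = (14−1)/(42−2) = 13/40 ≈ 0.32500.
MLE ignores the prior: θ̂_MLE = k/n = 4/23 ≈ 0.17391.
Difference = 13/40 − 4/23 = 139/920 ≈ 0.1511.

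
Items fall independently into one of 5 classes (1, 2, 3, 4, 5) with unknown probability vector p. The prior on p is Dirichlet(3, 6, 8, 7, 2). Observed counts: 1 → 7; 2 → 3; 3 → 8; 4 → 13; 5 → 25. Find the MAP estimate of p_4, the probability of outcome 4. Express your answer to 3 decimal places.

The posterior is Dirichlet(αᵢ + nᵢ) = Dirichlet(10, 9, 16, 20, 27).
For a Dirichlet(a₁,…,a_K) with all aᵢ > 1, the mode has j-th component (aⱼ − 1)/(Σaᵢ − K).
Here Σaᵢ = 82 and K = 5, so p_4 = (20 − 1)/(82 − 5) = 19/77 ≈ 0.247.

MAP estimate: 0.247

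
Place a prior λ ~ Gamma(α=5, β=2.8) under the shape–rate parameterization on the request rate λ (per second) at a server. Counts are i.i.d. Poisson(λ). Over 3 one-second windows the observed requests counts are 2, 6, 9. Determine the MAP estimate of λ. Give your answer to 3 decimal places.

λ̂_MAP = 3.621

Σxᵢ = 2+6+9 = 17, with n = 3.
Posterior ∝ λ^4e^(−2.8λ) · λ^17e^(−3λ) = λ^21e^(−5.8λ), i.e. Gamma(shape=22, rate=5.8).
The mode of a Gamma(a, b) with a ≥ 1 (shape–rate) is (a−1)/b = 21/5.8 ≈ 3.621.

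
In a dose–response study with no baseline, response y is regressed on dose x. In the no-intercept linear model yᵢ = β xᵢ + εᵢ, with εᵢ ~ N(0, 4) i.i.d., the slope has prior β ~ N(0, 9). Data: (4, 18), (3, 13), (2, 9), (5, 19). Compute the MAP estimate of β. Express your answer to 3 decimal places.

log p(β | y) = −Σ(yᵢ − βxᵢ)²/(2·4) − β²/(2·9) + const.
Setting the derivative to zero: Σxᵢ(yᵢ − βxᵢ)/4 − β/9 = 0, so β = Σxᵢyᵢ / (Σxᵢ² + σ²/τ²).
Σxᵢyᵢ = 4·18 + 3·13 + 2·9 + 5·19 = 224; Σxᵢ² = 54; σ²/τ² = 4/9.
β̂_MAP = 224 / (54 + 4/9) = 224/(490/9) = 144/35 ≈ 4.114.

β̂_MAP = 4.114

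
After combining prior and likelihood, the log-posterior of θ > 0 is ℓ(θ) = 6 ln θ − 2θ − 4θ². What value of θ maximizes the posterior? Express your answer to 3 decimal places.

θ̂_MAP = 0.750

ℓ'(θ) = 6/θ − 2 − 8θ. Setting this to zero and multiplying by θ: 8θ² + 2θ − 6 = 0.
θ = (−2 + √(2² + 4·8·6)) / (2·8) = (−2 + √196) / 16 = (−2 + 14)/16 = 3/4.
ℓ''(θ) = −6/θ² − 8 < 0, confirming a maximum.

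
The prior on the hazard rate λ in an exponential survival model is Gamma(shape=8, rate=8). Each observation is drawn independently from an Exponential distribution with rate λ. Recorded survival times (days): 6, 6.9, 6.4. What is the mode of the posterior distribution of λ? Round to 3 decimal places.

λ̂_MAP = 0.366

The Exponential(rate=λ) likelihood is ∝ λ^n e^(−λΣtᵢ). Here n = 3 and Σtᵢ = 6 + 6.9 + 6.4 = 19.3.
Posterior ∝ λ^7e^(−8λ) · λ^3e^(−19.3λ) = λ^10e^(−27.3λ), i.e. Gamma(11, 27.3).
Mode = (a−1)/b = 10/27.3 ≈ 0.366.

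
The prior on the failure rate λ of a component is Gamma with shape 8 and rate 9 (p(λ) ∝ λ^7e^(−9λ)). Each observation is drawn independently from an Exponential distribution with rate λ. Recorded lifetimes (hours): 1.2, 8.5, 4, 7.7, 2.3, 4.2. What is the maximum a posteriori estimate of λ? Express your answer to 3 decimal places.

The Exponential(rate=λ) likelihood is ∝ λ^n e^(−λΣtᵢ). Here n = 6 and Σtᵢ = 1.2 + 8.5 + 4 + 7.7 + 2.3 + 4.2 = 27.9.
Posterior ∝ λ^7e^(−9λ) · λ^6e^(−27.9λ) = λ^13e^(−36.9λ), i.e. Gamma(14, 36.9).
Mode = (a−1)/b = 13/36.9 ≈ 0.352.

λ̂_MAP = 0.352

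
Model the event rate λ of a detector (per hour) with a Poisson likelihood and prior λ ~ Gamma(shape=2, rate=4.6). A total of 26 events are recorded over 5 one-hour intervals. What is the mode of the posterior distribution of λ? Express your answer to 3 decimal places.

Σxᵢ = 26, n = 5.
Posterior ∝ λe^(−4.6λ) · λ^26e^(−5λ) = λ^27e^(−9.6λ), i.e. Gamma(shape=28, rate=9.6).
The mode of a Gamma(a, b) with a ≥ 1 (shape–rate) is (a−1)/b = 27/9.6 ≈ 2.813.

λ̂_MAP = 2.813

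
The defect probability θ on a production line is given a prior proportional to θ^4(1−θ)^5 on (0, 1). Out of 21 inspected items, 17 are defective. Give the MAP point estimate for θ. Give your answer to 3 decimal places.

θ̂_MAP = 0.700

The prior density ∝ θ^4(1−θ)^5 is the kernel of Beta(5, 6).
Data: 17 successes in 21 trials. The binomial likelihood contributes θ^17(1−θ)^4, so the posterior is Beta(5+17, 6+4) = Beta(22, 10).
For Beta(a, b) with a, b > 1 the mode is (a−1)/(a+b−2) = 21/30 ≈ 0.700.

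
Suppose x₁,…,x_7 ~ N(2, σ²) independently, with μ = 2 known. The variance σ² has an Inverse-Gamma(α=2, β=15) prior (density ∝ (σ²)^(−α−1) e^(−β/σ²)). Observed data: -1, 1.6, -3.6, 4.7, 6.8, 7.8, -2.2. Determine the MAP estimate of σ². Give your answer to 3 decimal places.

Sum of squared deviations about the known mean: SS = (-1−2)² + (1.6−2)² + (-3.6−2)² + (4.7−2)² + (6.8−2)² + (7.8−2)² + (-2.2−2)² = 122.13.
The Normal likelihood contributes (σ²)^(−n/2) exp(−SS/(2σ²)), so the posterior is Inverse-Gamma(α + n/2, β + SS/2) = Inverse-Gamma(5.5, 76.065).
The mode of Inverse-Gamma(a, b) is b/(a+1) = 76.065/6.5 ≈ 11.702.

σ̂²_MAP = 11.702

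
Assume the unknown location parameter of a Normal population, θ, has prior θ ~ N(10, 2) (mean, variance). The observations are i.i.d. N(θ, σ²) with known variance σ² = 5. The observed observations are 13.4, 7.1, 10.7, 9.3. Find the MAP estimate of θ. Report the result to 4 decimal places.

n = 4; x̄ = (13.4 + 7.1 + 10.7 + 9.3)/4 = 40.5/4 = 10.125.
For a Normal prior and Normal likelihood with known variance, the posterior is Normal; its mode equals its mean, the precision-weighted average.
Prior precision 1/σ₀² = 1/2 = 0.5; data precision n/σ² = 4/5 = 0.8.
θ̂ = (0.5·10 + 0.8·10.125) / (0.5 + 0.8) = 13.1/1.3 = 131/13 ≈ 10.0769.

θ̂_MAP = 10.0769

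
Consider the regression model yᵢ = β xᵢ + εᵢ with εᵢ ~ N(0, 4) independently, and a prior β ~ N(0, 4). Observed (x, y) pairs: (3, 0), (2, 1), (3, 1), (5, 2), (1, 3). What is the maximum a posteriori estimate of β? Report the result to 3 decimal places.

β̂_MAP = 0.367

log p(β | y) = −Σ(yᵢ − βxᵢ)²/(2·4) − β²/(2·4) + const.
Setting the derivative to zero: Σxᵢ(yᵢ − βxᵢ)/4 − β/4 = 0, so β = Σxᵢyᵢ / (Σxᵢ² + σ²/τ²).
Σxᵢyᵢ = 3·0 + 2·1 + 3·1 + 5·2 + 1·3 = 18; Σxᵢ² = 48; σ²/τ² = 1.
β̂_MAP = 18 / (48 + 1) = 18/49 ≈ 0.367.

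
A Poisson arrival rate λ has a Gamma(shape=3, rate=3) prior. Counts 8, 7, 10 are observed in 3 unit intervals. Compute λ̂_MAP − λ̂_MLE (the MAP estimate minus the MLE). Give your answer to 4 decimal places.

MAP − MLE = -3.8333

Σxᵢ = 25. Posterior is Gamma(28, 6); MAP = (28−1)/6 = 27/6 ≈ 4.50000.
MLE = x̄ = 25/3 ≈ 8.33333.
Difference = 27/6 − 25/3 = -23/6 ≈ -3.8333.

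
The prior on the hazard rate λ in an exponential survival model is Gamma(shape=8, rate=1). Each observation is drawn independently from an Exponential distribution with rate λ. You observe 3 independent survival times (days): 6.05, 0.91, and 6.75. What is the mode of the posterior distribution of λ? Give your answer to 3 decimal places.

λ̂_MAP = 0.680

The Exponential(rate=λ) likelihood is ∝ λ^n e^(−λΣtᵢ). Here n = 3 and Σtᵢ = 6.05 + 0.91 + 6.75 = 13.71.
Posterior ∝ λ^7e^(−1λ) · λ^3e^(−13.71λ) = λ^10e^(−14.71λ), i.e. Gamma(11, 14.71).
Mode = (a−1)/b = 10/14.71 ≈ 0.680.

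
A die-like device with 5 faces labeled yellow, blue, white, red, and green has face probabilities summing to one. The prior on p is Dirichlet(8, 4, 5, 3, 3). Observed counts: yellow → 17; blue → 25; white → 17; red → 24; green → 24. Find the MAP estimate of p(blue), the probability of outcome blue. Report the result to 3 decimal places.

MAP estimate of p(blue) = 0.224

The posterior is Dirichlet(αᵢ + nᵢ) = Dirichlet(25, 29, 22, 27, 27).
For a Dirichlet(a₁,…,a_K) with all aᵢ > 1, the mode has j-th component (aⱼ − 1)/(Σaᵢ − K).
Here Σaᵢ = 130 and K = 5, so p(blue) = (29 − 1)/(130 − 5) = 28/125 ≈ 0.224.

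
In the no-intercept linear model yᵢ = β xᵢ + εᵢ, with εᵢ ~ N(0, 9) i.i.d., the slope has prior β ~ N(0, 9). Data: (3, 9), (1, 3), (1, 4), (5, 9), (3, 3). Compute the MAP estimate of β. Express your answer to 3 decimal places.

log p(β | y) = −Σ(yᵢ − βxᵢ)²/(2·9) − β²/(2·9) + const.
Setting the derivative to zero: Σxᵢ(yᵢ − βxᵢ)/9 − β/9 = 0, so β = Σxᵢyᵢ / (Σxᵢ² + σ²/τ²).
Σxᵢyᵢ = 3·9 + 1·3 + 1·4 + 5·9 + 3·3 = 88; Σxᵢ² = 45; σ²/τ² = 1.
β̂_MAP = 88 / (45 + 1) = 88/46 ≈ 1.913.

β̂_MAP = 1.913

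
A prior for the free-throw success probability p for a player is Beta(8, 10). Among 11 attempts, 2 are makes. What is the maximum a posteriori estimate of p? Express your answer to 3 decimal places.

Prior: Beta(8, 10).
Data: 2 successes in 11 trials. The binomial likelihood contributes p^2(1−p)^9, so the posterior is Beta(8+2, 10+9) = Beta(10, 19).
For Beta(a, b) with a, b > 1 the mode is (a−1)/(a+b−2) = 9/27 ≈ 0.333.

p̂_MAP = 0.333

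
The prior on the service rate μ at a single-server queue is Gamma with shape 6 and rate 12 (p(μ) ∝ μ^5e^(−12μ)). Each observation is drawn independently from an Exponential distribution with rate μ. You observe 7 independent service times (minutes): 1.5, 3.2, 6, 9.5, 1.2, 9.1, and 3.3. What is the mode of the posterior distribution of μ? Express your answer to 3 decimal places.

μ̂_MAP = 0.262

The Exponential(rate=μ) likelihood is ∝ μ^n e^(−μΣtᵢ). Here n = 7 and Σtᵢ = 1.5 + 3.2 + 6 + 9.5 + 1.2 + 9.1 + 3.3 = 33.8.
Posterior ∝ μ^5e^(−12μ) · μ^7e^(−33.8μ) = μ^12e^(−45.8μ), i.e. Gamma(13, 45.8).
Mode = (a−1)/b = 12/45.8 ≈ 0.262.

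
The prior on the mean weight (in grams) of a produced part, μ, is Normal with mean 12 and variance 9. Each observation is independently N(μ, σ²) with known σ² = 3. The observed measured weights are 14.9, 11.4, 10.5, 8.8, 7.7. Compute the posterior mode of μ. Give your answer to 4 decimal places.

n = 5; x̄ = (14.9 + 11.4 + 10.5 + 8.8 + 7.7)/5 = 53.3/5 = 10.66.
For a Normal prior and Normal likelihood with known variance, the posterior is Normal; its mode equals its mean, the precision-weighted average.
Prior precision 1/σ₀² = 1/9; data precision n/σ² = 5/3.
μ̂ = ((1/9)·12 + (5/3)·10.66) / (1/9 + 5/3) = 19.1/(16/9) = 10.74375 ≈ 10.7438.

μ̂_MAP = 10.7438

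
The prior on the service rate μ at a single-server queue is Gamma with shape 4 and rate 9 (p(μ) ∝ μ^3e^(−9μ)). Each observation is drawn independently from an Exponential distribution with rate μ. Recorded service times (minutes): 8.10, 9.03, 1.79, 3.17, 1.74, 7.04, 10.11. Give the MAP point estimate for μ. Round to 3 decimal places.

μ̂_MAP = 0.200

The Exponential(rate=μ) likelihood is ∝ μ^n e^(−μΣtᵢ). Here n = 7 and Σtᵢ = 8.10 + 9.03 + 1.79 + 3.17 + 1.74 + 7.04 + 10.11 = 40.98.
Posterior ∝ μ^3e^(−9μ) · μ^7e^(−40.98μ) = μ^10e^(−49.98μ), i.e. Gamma(11, 49.98).
Mode = (a−1)/b = 10/49.98 ≈ 0.200.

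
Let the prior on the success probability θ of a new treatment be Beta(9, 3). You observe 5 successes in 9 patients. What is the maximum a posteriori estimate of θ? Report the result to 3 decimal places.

Prior: Beta(9, 3).
Data: 5 successes in 9 trials. The binomial likelihood contributes θ^5(1−θ)^4, so the posterior is Beta(9+5, 3+4) = Beta(14, 7).
For Beta(a, b) with a, b > 1 the mode is (a−1)/(a+b−2) = 13/19 ≈ 0.684.

θ̂_MAP = 0.684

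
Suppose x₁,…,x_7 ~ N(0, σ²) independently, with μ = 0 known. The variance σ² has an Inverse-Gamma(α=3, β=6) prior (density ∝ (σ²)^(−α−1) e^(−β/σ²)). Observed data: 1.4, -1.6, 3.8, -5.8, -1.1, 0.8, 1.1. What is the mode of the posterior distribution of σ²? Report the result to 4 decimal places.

σ̂²_MAP = 4.5107

Sum of squared deviations about the known mean: SS = (1.4−0)² + (-1.6−0)² + (3.8−0)² + (-5.8−0)² + (-1.1−0)² + (0.8−0)² + (1.1−0)² = 55.66.
The Normal likelihood contributes (σ²)^(−n/2) exp(−SS/(2σ²)), so the posterior is Inverse-Gamma(α + n/2, β + SS/2) = Inverse-Gamma(6.5, 33.83).
The mode of Inverse-Gamma(a, b) is b/(a+1) = 33.83/7.5 ≈ 4.5107.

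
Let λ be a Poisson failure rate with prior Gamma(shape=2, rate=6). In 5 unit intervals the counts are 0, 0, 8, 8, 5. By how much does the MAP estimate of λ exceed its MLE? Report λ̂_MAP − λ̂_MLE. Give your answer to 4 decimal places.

MAP − MLE = -2.2000

Σxᵢ = 21. Posterior is Gamma(23, 11); MAP = (23−1)/11 = 22/11 ≈ 2.00000.
MLE = x̄ = 21/5 ≈ 4.20000.
Difference = 22/11 − 21/5 = -11/5 ≈ -2.2000.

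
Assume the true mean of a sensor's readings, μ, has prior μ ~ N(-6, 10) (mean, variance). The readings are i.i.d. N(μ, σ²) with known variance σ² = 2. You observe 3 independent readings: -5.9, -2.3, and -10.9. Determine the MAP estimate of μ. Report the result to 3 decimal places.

n = 3; x̄ = ((-5.9) + (-2.3) + (-10.9))/3 = -19.1/3 = -191/30 ≈ -6.3667.
For a Normal prior and Normal likelihood with known variance, the posterior is Normal; its mode equals its mean, the precision-weighted average.
Prior precision 1/σ₀² = 1/10 = 0.1; data precision n/σ² = 3/2 = 1.5.
μ̂ = (0.1·(-6) + 1.5·(-191/30)) / (0.1 + 1.5) = (-10.15)/1.6 = -6.34375 ≈ -6.344.

μ̂_MAP = -6.344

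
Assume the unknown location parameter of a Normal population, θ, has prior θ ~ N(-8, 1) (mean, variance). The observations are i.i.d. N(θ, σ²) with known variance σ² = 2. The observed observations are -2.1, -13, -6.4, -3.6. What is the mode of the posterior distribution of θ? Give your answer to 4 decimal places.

n = 4; x̄ = ((-2.1) + (-13) + (-6.4) + (-3.6))/4 = -25.1/4 = -6.275.
For a Normal prior and Normal likelihood with known variance, the posterior is Normal; its mode equals its mean, the precision-weighted average.
Prior precision 1/σ₀² = 1/1 = 1; data precision n/σ² = 4/2 = 2.
θ̂ = (1·(-8) + 2·(-6.275)) / (1 + 2) = (-20.55)/3 = -6.8500.

θ̂_MAP = -6.8500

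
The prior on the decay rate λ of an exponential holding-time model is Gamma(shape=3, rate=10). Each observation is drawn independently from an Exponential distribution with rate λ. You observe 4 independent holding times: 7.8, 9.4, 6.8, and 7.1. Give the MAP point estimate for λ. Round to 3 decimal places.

λ̂_MAP = 0.146

The Exponential(rate=λ) likelihood is ∝ λ^n e^(−λΣtᵢ). Here n = 4 and Σtᵢ = 7.8 + 9.4 + 6.8 + 7.1 = 31.1.
Posterior ∝ λ^2e^(−10λ) · λ^4e^(−31.1λ) = λ^6e^(−41.1λ), i.e. Gamma(7, 41.1).
Mode = (a−1)/b = 6/41.1 ≈ 0.146.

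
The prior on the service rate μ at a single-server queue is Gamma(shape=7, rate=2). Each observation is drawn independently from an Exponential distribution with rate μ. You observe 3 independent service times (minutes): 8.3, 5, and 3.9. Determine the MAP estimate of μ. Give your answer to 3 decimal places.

μ̂_MAP = 0.469

The Exponential(rate=μ) likelihood is ∝ μ^n e^(−μΣtᵢ). Here n = 3 and Σtᵢ = 8.3 + 5 + 3.9 = 17.2.
Posterior ∝ μ^6e^(−2μ) · μ^3e^(−17.2μ) = μ^9e^(−19.2μ), i.e. Gamma(10, 19.2).
Mode = (a−1)/b = 9/19.2 ≈ 0.469.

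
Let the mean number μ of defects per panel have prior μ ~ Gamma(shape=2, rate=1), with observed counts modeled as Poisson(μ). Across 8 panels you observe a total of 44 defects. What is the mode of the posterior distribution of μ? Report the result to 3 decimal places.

Σxᵢ = 44, n = 8.
Posterior ∝ μe^(−1μ) · μ^44e^(−8μ) = μ^45e^(−9μ), i.e. Gamma(shape=46, rate=9).
The mode of a Gamma(a, b) with a ≥ 1 (shape–rate) is (a−1)/b = 45/9 ≈ 5.000.

μ̂_MAP = 5.000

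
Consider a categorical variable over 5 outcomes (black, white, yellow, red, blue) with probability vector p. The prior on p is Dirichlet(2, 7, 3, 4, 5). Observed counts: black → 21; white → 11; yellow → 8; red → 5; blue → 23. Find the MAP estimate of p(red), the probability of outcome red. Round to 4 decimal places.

MAP estimate of p(red) = 0.0952

The posterior is Dirichlet(αᵢ + nᵢ) = Dirichlet(23, 18, 11, 9, 28).
For a Dirichlet(a₁,…,a_K) with all aᵢ > 1, the mode has j-th component (aⱼ − 1)/(Σaᵢ − K).
Here Σaᵢ = 89 and K = 5, so p(red) = (9 − 1)/(89 − 5) = 8/84 ≈ 0.0952.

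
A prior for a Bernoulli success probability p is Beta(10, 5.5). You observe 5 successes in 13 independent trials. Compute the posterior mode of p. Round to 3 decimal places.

Prior: Beta(10, 5.5).
Data: 5 successes in 13 trials. The binomial likelihood contributes p^5(1−p)^8, so the posterior is Beta(10+5, 5.5+8) = Beta(15, 13.5).
For Beta(a, b) with a, b > 1 the mode is (a−1)/(a+b−2) = 14/26.5 ≈ 0.528.

p̂_MAP = 0.528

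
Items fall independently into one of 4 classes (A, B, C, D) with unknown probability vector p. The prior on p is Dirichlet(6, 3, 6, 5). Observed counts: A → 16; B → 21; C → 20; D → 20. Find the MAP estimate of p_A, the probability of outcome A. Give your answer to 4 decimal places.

MAP estimate of p_A = 0.2258

The posterior is Dirichlet(αᵢ + nᵢ) = Dirichlet(22, 24, 26, 25).
For a Dirichlet(a₁,…,a_K) with all aᵢ > 1, the mode has j-th component (aⱼ − 1)/(Σaᵢ − K).
Here Σaᵢ = 97 and K = 4, so p_A = (22 − 1)/(97 − 4) = 21/93 ≈ 0.2258.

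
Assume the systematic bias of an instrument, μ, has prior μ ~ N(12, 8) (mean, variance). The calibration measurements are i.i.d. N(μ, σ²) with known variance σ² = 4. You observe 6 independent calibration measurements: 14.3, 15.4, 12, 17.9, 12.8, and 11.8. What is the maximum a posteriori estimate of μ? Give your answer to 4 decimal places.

μ̂_MAP = 13.8769

n = 6; x̄ = (14.3 + 15.4 + 12 + 17.9 + 12.8 + 11.8)/6 = 84.2/6 = 421/30 ≈ 14.0333.
For a Normal prior and Normal likelihood with known variance, the posterior is Normal; its mode equals its mean, the precision-weighted average.
Prior precision 1/σ₀² = 1/8 = 0.125; data precision n/σ² = 6/4 = 1.5.
μ̂ = (0.125·12 + 1.5·(421/30)) / (0.125 + 1.5) = 22.55/1.625 = 902/65 ≈ 13.8769.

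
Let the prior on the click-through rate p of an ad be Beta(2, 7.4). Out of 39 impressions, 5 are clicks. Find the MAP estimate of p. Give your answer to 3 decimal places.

Prior: Beta(2, 7.4).
Data: 5 successes in 39 trials. The binomial likelihood contributes p^5(1−p)^34, so the posterior is Beta(2+5, 7.4+34) = Beta(7, 41.4).
For Beta(a, b) with a, b > 1 the mode is (a−1)/(a+b−2) = 6/46.4 ≈ 0.129.

p̂_MAP = 0.129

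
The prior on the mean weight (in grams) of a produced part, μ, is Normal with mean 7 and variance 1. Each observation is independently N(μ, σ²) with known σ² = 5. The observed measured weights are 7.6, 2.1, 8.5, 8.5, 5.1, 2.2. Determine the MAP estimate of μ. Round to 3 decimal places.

μ̂_MAP = 6.273

n = 6; x̄ = (7.6 + 2.1 + 8.5 + 8.5 + 5.1 + 2.2)/6 = 34/6 = 17/3 ≈ 5.6667.
For a Normal prior and Normal likelihood with known variance, the posterior is Normal; its mode equals its mean, the precision-weighted average.
Prior precision 1/σ₀² = 1/1 = 1; data precision n/σ² = 6/5 = 1.2.
μ̂ = (1·7 + 1.2·(17/3)) / (1 + 1.2) = 13.8/2.2 = 69/11 ≈ 6.273.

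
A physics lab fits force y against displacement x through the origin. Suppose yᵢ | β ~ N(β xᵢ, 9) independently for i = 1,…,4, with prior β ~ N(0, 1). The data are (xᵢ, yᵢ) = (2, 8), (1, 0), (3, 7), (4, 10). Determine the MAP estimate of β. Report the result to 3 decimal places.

β̂_MAP = 1.974

log p(β | y) = −Σ(yᵢ − βxᵢ)²/(2·9) − β²/(2·1) + const.
Setting the derivative to zero: Σxᵢ(yᵢ − βxᵢ)/9 − β/1 = 0, so β = Σxᵢyᵢ / (Σxᵢ² + σ²/τ²).
Σxᵢyᵢ = 2·8 + 1·0 + 3·7 + 4·10 = 77; Σxᵢ² = 30; σ²/τ² = 9.
β̂_MAP = 77 / (30 + 9) = 77/39 ≈ 1.974.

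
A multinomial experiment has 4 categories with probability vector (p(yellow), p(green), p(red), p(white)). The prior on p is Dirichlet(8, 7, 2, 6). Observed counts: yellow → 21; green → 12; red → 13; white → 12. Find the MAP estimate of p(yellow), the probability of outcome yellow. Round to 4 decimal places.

MAP estimate of p(yellow) = 0.3636

The posterior is Dirichlet(αᵢ + nᵢ) = Dirichlet(29, 19, 15, 18).
For a Dirichlet(a₁,…,a_K) with all aᵢ > 1, the mode has j-th component (aⱼ − 1)/(Σaᵢ − K).
Here Σaᵢ = 81 and K = 4, so p(yellow) = (29 − 1)/(81 − 4) = 28/77 ≈ 0.3636.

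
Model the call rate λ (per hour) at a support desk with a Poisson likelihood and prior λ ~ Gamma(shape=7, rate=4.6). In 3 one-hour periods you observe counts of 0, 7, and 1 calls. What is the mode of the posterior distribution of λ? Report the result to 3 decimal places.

λ̂_MAP = 1.842

Σxᵢ = 0+7+1 = 8, with n = 3.
Posterior ∝ λ^6e^(−4.6λ) · λ^8e^(−3λ) = λ^14e^(−7.6λ), i.e. Gamma(shape=15, rate=7.6).
The mode of a Gamma(a, b) with a ≥ 1 (shape–rate) is (a−1)/b = 14/7.6 ≈ 1.842.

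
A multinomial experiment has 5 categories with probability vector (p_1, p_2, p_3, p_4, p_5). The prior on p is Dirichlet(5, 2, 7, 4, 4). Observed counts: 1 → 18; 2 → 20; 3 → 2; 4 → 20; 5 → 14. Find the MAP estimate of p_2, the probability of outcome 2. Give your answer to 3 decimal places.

The posterior is Dirichlet(αᵢ + nᵢ) = Dirichlet(23, 22, 9, 24, 18).
For a Dirichlet(a₁,…,a_K) with all aᵢ > 1, the mode has j-th component (aⱼ − 1)/(Σaᵢ − K).
Here Σaᵢ = 96 and K = 5, so p_2 = (22 − 1)/(96 − 5) = 21/91 ≈ 0.231.

MAP estimate: 0.231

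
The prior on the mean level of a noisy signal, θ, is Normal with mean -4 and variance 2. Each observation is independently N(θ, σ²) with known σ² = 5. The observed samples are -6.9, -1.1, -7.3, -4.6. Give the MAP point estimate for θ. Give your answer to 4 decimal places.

n = 4; x̄ = ((-6.9) + (-1.1) + (-7.3) + (-4.6))/4 = -19.9/4 = -4.975.
For a Normal prior and Normal likelihood with known variance, the posterior is Normal; its mode equals its mean, the precision-weighted average.
Prior precision 1/σ₀² = 1/2 = 0.5; data precision n/σ² = 4/5 = 0.8.
θ̂ = (0.5·(-4) + 0.8·(-4.975)) / (0.5 + 0.8) = (-5.98)/1.3 = -4.6000.

θ̂_MAP = -4.6000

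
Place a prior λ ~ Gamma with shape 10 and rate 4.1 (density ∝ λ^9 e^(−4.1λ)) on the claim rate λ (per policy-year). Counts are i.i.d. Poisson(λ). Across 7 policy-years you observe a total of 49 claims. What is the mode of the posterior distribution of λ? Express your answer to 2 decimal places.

λ̂_MAP = 5.23

Σxᵢ = 49, n = 7.
Posterior ∝ λ^9e^(−4.1λ) · λ^49e^(−7λ) = λ^58e^(−11.1λ), i.e. Gamma(shape=59, rate=11.1).
The mode of a Gamma(a, b) with a ≥ 1 (shape–rate) is (a−1)/b = 58/11.1 ≈ 5.23.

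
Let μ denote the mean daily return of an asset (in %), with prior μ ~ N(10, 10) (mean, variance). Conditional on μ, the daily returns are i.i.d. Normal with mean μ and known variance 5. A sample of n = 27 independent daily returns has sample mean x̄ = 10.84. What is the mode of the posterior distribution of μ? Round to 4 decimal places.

μ̂_MAP = 10.8247

n = 27, x̄ = 10.84.
For a Normal prior and Normal likelihood with known variance, the posterior is Normal; its mode equals its mean, the precision-weighted average.
Prior precision 1/σ₀² = 1/10 = 0.1; data precision n/σ² = 27/5 = 5.4.
μ̂ = (0.1·10 + 5.4·10.84) / (0.1 + 5.4) = 59.536/5.5 = 14884/1375 ≈ 10.8247.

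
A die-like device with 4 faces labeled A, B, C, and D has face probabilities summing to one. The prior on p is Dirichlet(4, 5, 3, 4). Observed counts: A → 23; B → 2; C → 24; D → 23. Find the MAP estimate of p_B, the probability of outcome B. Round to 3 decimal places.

MAP estimate of p_B = 0.071

The posterior is Dirichlet(αᵢ + nᵢ) = Dirichlet(27, 7, 27, 27).
For a Dirichlet(a₁,…,a_K) with all aᵢ > 1, the mode has j-th component (aⱼ − 1)/(Σaᵢ − K).
Here Σaᵢ = 88 and K = 4, so p_B = (7 − 1)/(88 − 4) = 6/84 ≈ 0.071.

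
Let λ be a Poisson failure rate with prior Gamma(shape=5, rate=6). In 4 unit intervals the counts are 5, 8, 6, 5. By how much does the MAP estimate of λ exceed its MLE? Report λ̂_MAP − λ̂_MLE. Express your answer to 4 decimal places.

Σxᵢ = 24. Posterior is Gamma(29, 10); MAP = (29−1)/10 = 28/10 ≈ 2.80000.
MLE = x̄ = 24/4 ≈ 6.00000.
Difference = 28/10 − 24/4 = -16/5 ≈ -3.2000.

MAP − MLE = -3.2000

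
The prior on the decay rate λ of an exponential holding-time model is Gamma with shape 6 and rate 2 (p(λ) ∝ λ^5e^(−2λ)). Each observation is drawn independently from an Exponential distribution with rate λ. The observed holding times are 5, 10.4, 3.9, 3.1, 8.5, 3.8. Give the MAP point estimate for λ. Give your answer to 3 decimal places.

The Exponential(rate=λ) likelihood is ∝ λ^n e^(−λΣtᵢ). Here n = 6 and Σtᵢ = 5 + 10.4 + 3.9 + 3.1 + 8.5 + 3.8 = 34.7.
Posterior ∝ λ^5e^(−2λ) · λ^6e^(−34.7λ) = λ^11e^(−36.7λ), i.e. Gamma(12, 36.7).
Mode = (a−1)/b = 11/36.7 ≈ 0.300.

λ̂_MAP = 0.300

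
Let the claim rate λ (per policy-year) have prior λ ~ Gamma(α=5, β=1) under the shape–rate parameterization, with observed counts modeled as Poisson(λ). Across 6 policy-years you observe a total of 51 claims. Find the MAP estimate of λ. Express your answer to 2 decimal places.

λ̂_MAP = 7.86

Σxᵢ = 51, n = 6.
Posterior ∝ λ^4e^(−1λ) · λ^51e^(−6λ) = λ^55e^(−7λ), i.e. Gamma(shape=56, rate=7).
The mode of a Gamma(a, b) with a ≥ 1 (shape–rate) is (a−1)/b = 55/7 ≈ 7.86.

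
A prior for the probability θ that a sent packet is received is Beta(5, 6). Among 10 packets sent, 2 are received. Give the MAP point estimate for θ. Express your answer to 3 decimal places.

Prior: Beta(5, 6).
Data: 2 successes in 10 trials. The binomial likelihood contributes θ^2(1−θ)^8, so the posterior is Beta(5+2, 6+8) = Beta(7, 14).
For Beta(a, b) with a, b > 1 the mode is (a−1)/(a+b−2) = 6/19 ≈ 0.316.

θ̂_MAP = 0.316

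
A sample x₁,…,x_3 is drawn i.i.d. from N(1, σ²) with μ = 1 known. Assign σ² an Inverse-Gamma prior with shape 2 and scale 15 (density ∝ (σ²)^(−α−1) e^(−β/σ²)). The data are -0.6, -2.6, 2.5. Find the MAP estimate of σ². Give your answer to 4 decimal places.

Sum of squared deviations about the known mean: SS = (-0.6−1)² + (-2.6−1)² + (2.5−1)² = 17.77.
The Normal likelihood contributes (σ²)^(−n/2) exp(−SS/(2σ²)), so the posterior is Inverse-Gamma(α + n/2, β + SS/2) = Inverse-Gamma(3.5, 23.885).
The mode of Inverse-Gamma(a, b) is b/(a+1) = 23.885/4.5 ≈ 5.3078.

σ̂²_MAP = 5.3078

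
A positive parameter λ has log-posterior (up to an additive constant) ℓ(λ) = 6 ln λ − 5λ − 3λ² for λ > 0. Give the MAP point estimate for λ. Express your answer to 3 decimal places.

ℓ'(λ) = 6/λ − 5 − 6λ. Setting this to zero and multiplying by λ: 6λ² + 5λ − 6 = 0.
λ = (−5 + √(5² + 4·6·6)) / (2·6) = (−5 + √169) / 12 = (−5 + 13)/12 = 2/3.
ℓ''(λ) = −6/λ² − 6 < 0, confirming a maximum.

λ̂_MAP = 0.667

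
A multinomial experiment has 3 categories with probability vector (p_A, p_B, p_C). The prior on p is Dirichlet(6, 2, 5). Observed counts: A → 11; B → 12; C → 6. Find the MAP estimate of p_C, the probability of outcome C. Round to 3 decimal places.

MAP estimate of p_C = 0.256

The posterior is Dirichlet(αᵢ + nᵢ) = Dirichlet(17, 14, 11).
For a Dirichlet(a₁,…,a_K) with all aᵢ > 1, the mode has j-th component (aⱼ − 1)/(Σaᵢ − K).
Here Σaᵢ = 42 and K = 3, so p_C = (11 − 1)/(42 − 3) = 10/39 ≈ 0.256.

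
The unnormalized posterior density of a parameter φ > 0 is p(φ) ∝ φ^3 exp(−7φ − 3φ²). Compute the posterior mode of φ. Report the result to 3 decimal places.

ℓ'(φ) = 3/φ − 7 − 6φ. Setting this to zero and multiplying by φ: 6φ² + 7φ − 3 = 0.
φ = (−7 + √(7² + 4·6·3)) / (2·6) = (−7 + √121) / 12 = (−7 + 11)/12 = 1/3.
ℓ''(φ) = −3/φ² − 6 < 0, confirming a maximum.

φ̂_MAP = 0.333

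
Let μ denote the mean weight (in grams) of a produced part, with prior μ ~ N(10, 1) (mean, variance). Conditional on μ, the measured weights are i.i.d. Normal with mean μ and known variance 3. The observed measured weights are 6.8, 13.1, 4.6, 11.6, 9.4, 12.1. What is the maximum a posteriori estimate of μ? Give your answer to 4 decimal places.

n = 6; x̄ = (6.8 + 13.1 + 4.6 + 11.6 + 9.4 + 12.1)/6 = 57.6/6 = 9.6.
For a Normal prior and Normal likelihood with known variance, the posterior is Normal; its mode equals its mean, the precision-weighted average.
Prior precision 1/σ₀² = 1/1 = 1; data precision n/σ² = 6/3 = 2.
μ̂ = (1·10 + 2·9.6) / (1 + 2) = 29.2/3 = 146/15 ≈ 9.7333.

μ̂_MAP = 9.7333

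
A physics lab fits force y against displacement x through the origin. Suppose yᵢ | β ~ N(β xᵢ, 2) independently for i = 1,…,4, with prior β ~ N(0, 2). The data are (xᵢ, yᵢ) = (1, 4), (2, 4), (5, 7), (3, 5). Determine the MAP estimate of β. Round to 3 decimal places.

log p(β | y) = −Σ(yᵢ − βxᵢ)²/(2·2) − β²/(2·2) + const.
Setting the derivative to zero: Σxᵢ(yᵢ − βxᵢ)/2 − β/2 = 0, so β = Σxᵢyᵢ / (Σxᵢ² + σ²/τ²).
Σxᵢyᵢ = 1·4 + 2·4 + 5·7 + 3·5 = 62; Σxᵢ² = 39; σ²/τ² = 1.
β̂_MAP = 62 / (39 + 1) = 62/40 ≈ 1.550.

β̂_MAP = 1.550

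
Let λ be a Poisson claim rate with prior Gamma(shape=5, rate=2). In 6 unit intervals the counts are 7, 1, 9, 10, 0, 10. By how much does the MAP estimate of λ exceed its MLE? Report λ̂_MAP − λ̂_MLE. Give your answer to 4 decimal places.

Σxᵢ = 37. Posterior is Gamma(42, 8); MAP = (42−1)/8 = 41/8 ≈ 5.12500.
MLE = x̄ = 37/6 ≈ 6.16667.
Difference = 41/8 − 37/6 = -25/24 ≈ -1.0417.

MAP − MLE = -1.0417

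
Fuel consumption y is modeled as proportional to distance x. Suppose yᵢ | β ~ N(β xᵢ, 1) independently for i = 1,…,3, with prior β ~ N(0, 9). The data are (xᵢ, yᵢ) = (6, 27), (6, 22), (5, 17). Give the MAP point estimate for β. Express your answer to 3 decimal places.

log p(β | y) = −Σ(yᵢ − βxᵢ)²/(2·1) − β²/(2·9) + const.
Setting the derivative to zero: Σxᵢ(yᵢ − βxᵢ)/1 − β/9 = 0, so β = Σxᵢyᵢ / (Σxᵢ² + σ²/τ²).
Σxᵢyᵢ = 6·27 + 6·22 + 5·17 = 379; Σxᵢ² = 97; σ²/τ² = 1/9.
β̂_MAP = 379 / (97 + 1/9) = 379/(874/9) = 3411/874 ≈ 3.903.

β̂_MAP = 3.903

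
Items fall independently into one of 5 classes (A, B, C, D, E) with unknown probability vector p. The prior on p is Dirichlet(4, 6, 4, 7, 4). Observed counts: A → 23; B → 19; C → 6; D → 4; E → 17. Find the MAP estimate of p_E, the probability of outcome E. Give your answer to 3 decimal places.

MAP estimate of p_E = 0.225

The posterior is Dirichlet(αᵢ + nᵢ) = Dirichlet(27, 25, 10, 11, 21).
For a Dirichlet(a₁,…,a_K) with all aᵢ > 1, the mode has j-th component (aⱼ − 1)/(Σaᵢ − K).
Here Σaᵢ = 94 and K = 5, so p_E = (21 − 1)/(94 − 5) = 20/89 ≈ 0.225.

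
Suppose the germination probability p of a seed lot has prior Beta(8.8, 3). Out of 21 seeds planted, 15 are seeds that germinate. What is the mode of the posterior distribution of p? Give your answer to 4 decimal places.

p̂_MAP = 0.7403

Prior: Beta(8.8, 3).
Data: 15 successes in 21 trials. The binomial likelihood contributes p^15(1−p)^6, so the posterior is Beta(8.8+15, 3+6) = Beta(23.8, 9).
For Beta(a, b) with a, b > 1 the mode is (a−1)/(a+b−2) = 22.8/30.8 ≈ 0.7403.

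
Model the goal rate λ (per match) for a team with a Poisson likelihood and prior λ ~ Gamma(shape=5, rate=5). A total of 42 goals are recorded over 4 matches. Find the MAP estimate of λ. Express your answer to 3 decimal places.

Σxᵢ = 42, n = 4.
Posterior ∝ λ^4e^(−5λ) · λ^42e^(−4λ) = λ^46e^(−9λ), i.e. Gamma(shape=47, rate=9).
The mode of a Gamma(a, b) with a ≥ 1 (shape–rate) is (a−1)/b = 46/9 ≈ 5.111.

λ̂_MAP = 5.111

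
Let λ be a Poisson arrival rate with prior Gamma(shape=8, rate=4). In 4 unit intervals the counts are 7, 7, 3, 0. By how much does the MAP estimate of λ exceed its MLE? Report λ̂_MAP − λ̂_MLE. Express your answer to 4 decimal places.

MAP − MLE = -1.2500

Σxᵢ = 17. Posterior is Gamma(25, 8); MAP = (25−1)/8 = 24/8 ≈ 3.00000.
MLE = x̄ = 17/4 ≈ 4.25000.
Difference = 24/8 − 17/4 = -5/4 ≈ -1.2500.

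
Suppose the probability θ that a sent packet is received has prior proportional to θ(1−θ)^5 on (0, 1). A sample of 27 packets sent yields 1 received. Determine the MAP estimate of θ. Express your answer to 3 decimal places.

The prior density ∝ θ(1−θ)^5 is the kernel of Beta(2, 6).
Data: 1 success in 27 trials. The binomial likelihood contributes θ(1−θ)^26, so the posterior is Beta(2+1, 6+26) = Beta(3, 32).
For Beta(a, b) with a, b > 1 the mode is (a−1)/(a+b−2) = 2/33 ≈ 0.061.

θ̂_MAP = 0.061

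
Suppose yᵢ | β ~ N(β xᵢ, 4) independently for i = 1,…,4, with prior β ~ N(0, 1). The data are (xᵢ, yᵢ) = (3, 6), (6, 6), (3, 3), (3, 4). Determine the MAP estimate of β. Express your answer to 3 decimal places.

log p(β | y) = −Σ(yᵢ − βxᵢ)²/(2·4) − β²/(2·1) + const.
Setting the derivative to zero: Σxᵢ(yᵢ − βxᵢ)/4 − β/1 = 0, so β = Σxᵢyᵢ / (Σxᵢ² + σ²/τ²).
Σxᵢyᵢ = 3·6 + 6·6 + 3·3 + 3·4 = 75; Σxᵢ² = 63; σ²/τ² = 4.
β̂_MAP = 75 / (63 + 4) = 75/67 ≈ 1.119.

β̂_MAP = 1.119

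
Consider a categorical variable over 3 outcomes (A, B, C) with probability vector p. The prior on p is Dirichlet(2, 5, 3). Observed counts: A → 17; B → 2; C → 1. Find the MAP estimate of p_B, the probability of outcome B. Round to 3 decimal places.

The posterior is Dirichlet(αᵢ + nᵢ) = Dirichlet(19, 7, 4).
For a Dirichlet(a₁,…,a_K) with all aᵢ > 1, the mode has j-th component (aⱼ − 1)/(Σaᵢ − K).
Here Σaᵢ = 30 and K = 3, so p_B = (7 − 1)/(30 − 3) = 6/27 ≈ 0.222.

MAP estimate of p_B = 0.222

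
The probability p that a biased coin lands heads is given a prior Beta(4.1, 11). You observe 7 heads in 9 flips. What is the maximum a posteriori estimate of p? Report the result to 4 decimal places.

p̂_MAP = 0.4570

Prior: Beta(4.1, 11).
Data: 7 successes in 9 trials. The binomial likelihood contributes p^7(1−p)^2, so the posterior is Beta(4.1+7, 11+2) = Beta(11.1, 13).
For Beta(a, b) with a, b > 1 the mode is (a−1)/(a+b−2) = 10.1/22.1 ≈ 0.4570.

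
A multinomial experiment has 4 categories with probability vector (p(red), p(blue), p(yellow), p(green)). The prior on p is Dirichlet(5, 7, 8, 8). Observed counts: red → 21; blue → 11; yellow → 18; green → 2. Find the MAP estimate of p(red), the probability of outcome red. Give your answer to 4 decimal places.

MAP estimate of p(red) = 0.3289

The posterior is Dirichlet(αᵢ + nᵢ) = Dirichlet(26, 18, 26, 10).
For a Dirichlet(a₁,…,a_K) with all aᵢ > 1, the mode has j-th component (aⱼ − 1)/(Σaᵢ − K).
Here Σaᵢ = 80 and K = 4, so p(red) = (26 − 1)/(80 − 4) = 25/76 ≈ 0.3289.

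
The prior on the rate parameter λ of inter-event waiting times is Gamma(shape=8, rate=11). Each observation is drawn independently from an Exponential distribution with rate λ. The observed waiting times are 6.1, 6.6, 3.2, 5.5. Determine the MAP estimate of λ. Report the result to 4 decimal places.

The Exponential(rate=λ) likelihood is ∝ λ^n e^(−λΣtᵢ). Here n = 4 and Σtᵢ = 6.1 + 6.6 + 3.2 + 5.5 = 21.4.
Posterior ∝ λ^7e^(−11λ) · λ^4e^(−21.4λ) = λ^11e^(−32.4λ), i.e. Gamma(12, 32.4).
Mode = (a−1)/b = 11/32.4 ≈ 0.3395.

λ̂_MAP = 0.3395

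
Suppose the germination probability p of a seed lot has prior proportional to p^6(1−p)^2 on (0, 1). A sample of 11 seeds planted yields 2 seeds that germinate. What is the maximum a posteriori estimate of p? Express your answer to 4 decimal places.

p̂_MAP = 0.4211

The prior density ∝ p^6(1−p)^2 is the kernel of Beta(7, 3).
Data: 2 successes in 11 trials. The binomial likelihood contributes p^2(1−p)^9, so the posterior is Beta(7+2, 3+9) = Beta(9, 12).
For Beta(a, b) with a, b > 1 the mode is (a−1)/(a+b−2) = 8/19 ≈ 0.4211.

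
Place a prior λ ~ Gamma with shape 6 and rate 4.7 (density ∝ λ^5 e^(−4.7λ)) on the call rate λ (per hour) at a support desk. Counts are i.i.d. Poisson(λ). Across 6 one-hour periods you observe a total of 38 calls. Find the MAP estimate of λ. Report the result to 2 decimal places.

λ̂_MAP = 4.02

Σxᵢ = 38, n = 6.
Posterior ∝ λ^5e^(−4.7λ) · λ^38e^(−6λ) = λ^43e^(−10.7λ), i.e. Gamma(shape=44, rate=10.7).
The mode of a Gamma(a, b) with a ≥ 1 (shape–rate) is (a−1)/b = 43/10.7 ≈ 4.02.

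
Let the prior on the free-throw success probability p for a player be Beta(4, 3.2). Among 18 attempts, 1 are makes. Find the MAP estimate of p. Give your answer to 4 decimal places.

p̂_MAP = 0.1724

Prior: Beta(4, 3.2).
Data: 1 success in 18 trials. The binomial likelihood contributes p(1−p)^17, so the posterior is Beta(4+1, 3.2+17) = Beta(5, 20.2).
For Beta(a, b) with a, b > 1 the mode is (a−1)/(a+b−2) = 4/23.2 ≈ 0.1724.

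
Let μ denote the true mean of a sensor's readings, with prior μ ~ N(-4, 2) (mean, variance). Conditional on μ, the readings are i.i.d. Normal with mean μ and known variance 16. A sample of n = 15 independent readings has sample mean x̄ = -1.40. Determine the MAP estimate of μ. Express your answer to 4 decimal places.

μ̂_MAP = -2.3043

n = 15, x̄ = -1.40.
For a Normal prior and Normal likelihood with known variance, the posterior is Normal; its mode equals its mean, the precision-weighted average.
Prior precision 1/σ₀² = 1/2 = 0.5; data precision n/σ² = 15/16 = 0.9375.
μ̂ = (0.5·(-4) + 0.9375·(-1.4)) / (0.5 + 0.9375) = (-3.3125)/1.4375 = -53/23 ≈ -2.3043.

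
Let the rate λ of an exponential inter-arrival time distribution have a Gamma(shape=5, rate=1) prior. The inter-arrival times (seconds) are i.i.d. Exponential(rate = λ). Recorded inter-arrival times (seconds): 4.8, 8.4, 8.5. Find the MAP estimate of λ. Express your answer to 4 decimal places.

λ̂_MAP = 0.3084

The Exponential(rate=λ) likelihood is ∝ λ^n e^(−λΣtᵢ). Here n = 3 and Σtᵢ = 4.8 + 8.4 + 8.5 = 21.7.
Posterior ∝ λ^4e^(−1λ) · λ^3e^(−21.7λ) = λ^7e^(−22.7λ), i.e. Gamma(8, 22.7).
Mode = (a−1)/b = 7/22.7 ≈ 0.3084.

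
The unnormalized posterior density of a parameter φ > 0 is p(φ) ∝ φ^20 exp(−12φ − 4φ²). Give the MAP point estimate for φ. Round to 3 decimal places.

φ̂_MAP = 1.000

ℓ'(φ) = 20/φ − 12 − 8φ. Setting this to zero and multiplying by φ: 8φ² + 12φ − 20 = 0.
φ = (−12 + √(12² + 4·8·20)) / (2·8) = (−12 + √784) / 16 = (−12 + 28)/16 = 1.
ℓ''(φ) = −20/φ² − 8 < 0, confirming a maximum.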